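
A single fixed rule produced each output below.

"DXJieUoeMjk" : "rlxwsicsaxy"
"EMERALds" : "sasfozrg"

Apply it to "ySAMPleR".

mgoadzsf

Looking at the pairs, the operation is to shift every letter 12 places backward in the alphabet (wrapping around), then convert every letter to lowercase.
On "ySAMPleR": the first step gives "mGOADzsF", and the second then gives "mgoadzsf".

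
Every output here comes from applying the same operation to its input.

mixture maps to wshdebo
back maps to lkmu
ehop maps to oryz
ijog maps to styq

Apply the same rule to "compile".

Looking at the pairs, the operation is to shift every letter 10 places forward in the alphabet (wrapping around).
Doing the same to "compile": "mywzsvo".

mywzsvo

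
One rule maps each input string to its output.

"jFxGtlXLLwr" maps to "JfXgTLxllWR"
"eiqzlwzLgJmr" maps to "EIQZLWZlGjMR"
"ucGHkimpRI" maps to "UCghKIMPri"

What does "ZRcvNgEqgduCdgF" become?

zrCVnGeQGDUcDGf

The pattern: flip the case of every letter.
Doing the same to "ZRcvNgEqgduCdgF": "zrCVnGeQGDUcDGf".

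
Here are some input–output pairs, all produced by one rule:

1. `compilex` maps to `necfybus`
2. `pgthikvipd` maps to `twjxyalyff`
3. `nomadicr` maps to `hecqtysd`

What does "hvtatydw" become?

mljqjotx

Looking at the pairs, the operation is to shift every letter 10 places backward in the alphabet (wrapping around), then swap the first and last characters.
"hvtatydw" → "mljqjotx".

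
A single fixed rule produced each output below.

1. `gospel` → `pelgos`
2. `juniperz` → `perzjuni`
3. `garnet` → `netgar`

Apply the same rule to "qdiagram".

gramqdia

Looking at the pairs, the operation is to swap the front and back halves of the string.
For "qdiagram" the result is "gramqdia".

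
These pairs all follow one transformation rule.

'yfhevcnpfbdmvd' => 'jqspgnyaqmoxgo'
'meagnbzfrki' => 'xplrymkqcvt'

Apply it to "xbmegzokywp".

imxprkzvjha

The transformation: shift every letter 11 places forward in the alphabet (wrapping around).
Doing the same to "xbmegzokywp": "imxprkzvjha".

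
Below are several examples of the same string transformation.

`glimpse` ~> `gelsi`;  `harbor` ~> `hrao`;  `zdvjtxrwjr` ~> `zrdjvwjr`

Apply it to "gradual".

What's happening: take characters alternately from the front and the back (1st, last, 2nd, 2nd-last, ...), then delete the last 2 characters.
On "gradual": the first step gives "glraaud", and the second then gives "glraa".

glraa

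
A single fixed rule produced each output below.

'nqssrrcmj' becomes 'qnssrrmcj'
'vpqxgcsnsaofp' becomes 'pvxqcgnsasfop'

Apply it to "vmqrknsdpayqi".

The transformation: swap each adjacent pair of characters (1↔2, 3↔4, ...).
Doing the same to "vmqrknsdpayqi": "mvrqnkdsapqyi".

mvrqnkdsapqyi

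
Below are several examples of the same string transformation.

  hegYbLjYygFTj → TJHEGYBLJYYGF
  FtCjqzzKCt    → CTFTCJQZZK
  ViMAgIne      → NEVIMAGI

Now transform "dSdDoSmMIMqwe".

WEDSDDOSMMIMQ

The rule is to move the last 2 characters to the front (rotate right by 2), then convert every letter to uppercase.
For "dSdDoSmMIMqwe", step one produces "wedSdDoSmMIMq"; step two turns that into "WEDSDDOSMMIMQ".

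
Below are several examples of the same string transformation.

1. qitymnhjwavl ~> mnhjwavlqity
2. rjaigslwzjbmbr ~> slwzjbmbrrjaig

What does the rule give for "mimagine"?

maginemi

What's happening: swap the front and back halves of the string, then move the last 2 characters to the front (rotate right by 2).
Applying both steps to "mimagine": "ginemima", then "maginemi".
(Check on "rjaigslwzjbmbr": → "wzjbmbrrjaigsl" → "slwzjbmbrrjaig" ✓)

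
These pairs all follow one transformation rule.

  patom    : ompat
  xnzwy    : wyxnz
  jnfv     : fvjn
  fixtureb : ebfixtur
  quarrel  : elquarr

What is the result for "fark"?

rkfa

Rule — move the last 2 characters to the front (rotate right by 2).
On "fark" that produces "rkfa".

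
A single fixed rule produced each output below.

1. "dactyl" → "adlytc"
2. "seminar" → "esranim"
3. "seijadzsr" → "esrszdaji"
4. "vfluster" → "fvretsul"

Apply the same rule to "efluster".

feretsul

In each case the input is transformed by: reverse the string, then move the last 2 characters to the front (rotate right by 2).
On "efluster": the first step gives "retsulfe", and the second then gives "feretsul".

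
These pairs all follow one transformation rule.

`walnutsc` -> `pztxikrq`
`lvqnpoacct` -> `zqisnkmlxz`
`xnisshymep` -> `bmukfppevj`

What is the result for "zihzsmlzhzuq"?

In each case the input is transformed by: move the last 2 characters to the front (rotate right by 2), then shift every letter 3 places backward in the alphabet (wrapping around).
On "zihzsmlzhzuq": the first step gives "uqzihzsmlzhz", and the second then gives "rnwfewpjiwew".

rnwfewpjiwew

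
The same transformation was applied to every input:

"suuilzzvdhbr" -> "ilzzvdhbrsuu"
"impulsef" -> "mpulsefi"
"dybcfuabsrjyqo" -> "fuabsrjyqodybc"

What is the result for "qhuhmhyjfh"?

The rule is to swap the front and back halves of the string, then move the last 3 characters to the front (rotate right by 3).
"qhuhmhyjfh" → "hyjfhqhuhm" → "uhmhyjfhqh".
(Check on "suuilzzvdhbr": → "zvdhbrsuuilz" → "ilzzvdhbrsuu" ✓)

uhmhyjfhqh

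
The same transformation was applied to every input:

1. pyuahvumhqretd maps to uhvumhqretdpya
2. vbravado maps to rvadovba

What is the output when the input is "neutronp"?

In each case the input is transformed by: move the first 3 characters to the end (rotate left by 3), then swap the first and last characters.
Working it through for "neutronp": intermediate "tronpneu", final "uronpnet".

uronpnet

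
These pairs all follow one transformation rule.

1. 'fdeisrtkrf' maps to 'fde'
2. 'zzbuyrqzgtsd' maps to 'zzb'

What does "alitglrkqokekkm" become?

Each output is the input with this applied: keep only the first 3 characters.
On "alitglrkqokekkm" that produces "ali".

ali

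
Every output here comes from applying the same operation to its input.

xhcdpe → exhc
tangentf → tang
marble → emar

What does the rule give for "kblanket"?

Looking at the pairs, the operation is to swap the front and back halves of the string, then keep only the last 4 characters.
Working it through for "kblanket": intermediate "nketkbla", final "kbla".

kbla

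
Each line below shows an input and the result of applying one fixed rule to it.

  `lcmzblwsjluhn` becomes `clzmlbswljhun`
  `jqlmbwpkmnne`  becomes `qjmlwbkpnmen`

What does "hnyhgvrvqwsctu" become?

Each output is the input with this applied: swap each adjacent pair of characters (1↔2, 3↔4, ...).
On "hnyhgvrvqwsctu" that produces "nhhyvgvrwqcsut".

nhhyvgvrwqcsut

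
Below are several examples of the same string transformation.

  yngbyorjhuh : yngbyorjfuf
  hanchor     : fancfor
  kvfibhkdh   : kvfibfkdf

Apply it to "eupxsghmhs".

eupxsgfmfs

The transformation: replace every "h" with "f".
Doing the same to "eupxsghmhs": "eupxsgfmfs".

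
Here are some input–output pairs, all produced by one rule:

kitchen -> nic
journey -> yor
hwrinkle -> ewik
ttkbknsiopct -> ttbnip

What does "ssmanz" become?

zsa

Each output is the input with this applied: move the last 2 characters to the front (rotate right by 2), then keep every other character starting from the second (positions 2nd, 4th, 6th, ...).
On "ssmanz": the first step gives "nzssma", and the second then gives "zsa".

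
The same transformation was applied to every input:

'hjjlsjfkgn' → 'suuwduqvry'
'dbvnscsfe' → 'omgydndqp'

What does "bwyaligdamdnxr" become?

The transformation: shift every letter 11 places forward in the alphabet (wrapping around).
Applying that to "bwyaligdamdnxr" gives "mhjlwtrolxoyic".

mhjlwtrolxoyic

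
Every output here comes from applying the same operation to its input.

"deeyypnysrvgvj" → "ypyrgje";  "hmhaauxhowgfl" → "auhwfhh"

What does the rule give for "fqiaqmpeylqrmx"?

amelrxq

The transformation: move the first 3 characters to the end (rotate left by 3), then keep every other character starting from the first (positions 1st, 3rd, 5th, ...).
Applying both steps to "fqiaqmpeylqrmx": "aqmpeylqrmxfqi", then "amelrxq".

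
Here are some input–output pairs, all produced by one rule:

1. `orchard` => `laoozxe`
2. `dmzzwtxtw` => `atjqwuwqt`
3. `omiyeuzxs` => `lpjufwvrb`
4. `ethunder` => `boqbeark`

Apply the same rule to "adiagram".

The rule is to take characters alternately from the front and the back (1st, last, 2nd, 2nd-last, ...), then shift every letter 3 places backward in the alphabet (wrapping around).
Starting from "adiagram": after the first operation, "amdairag"; after the second, "xjaxfoxd".
(Check on "ethunder": → "ertehdun" → "boqbeark" ✓)

xjaxfoxd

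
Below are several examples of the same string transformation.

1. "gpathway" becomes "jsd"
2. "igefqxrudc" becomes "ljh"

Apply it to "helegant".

kho

In each case the input is transformed by: shift every letter 3 places forward in the alphabet (wrapping around), then keep only the first 3 characters.
On "helegant": the first step gives "khohjdqw", and the second then gives "kho".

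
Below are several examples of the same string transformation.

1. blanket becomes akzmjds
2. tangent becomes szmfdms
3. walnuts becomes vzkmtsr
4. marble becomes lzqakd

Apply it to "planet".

okzmds

The rule is to shift every letter 1 place backward in the alphabet (wrapping around).
For "planet" the result is "okzmds".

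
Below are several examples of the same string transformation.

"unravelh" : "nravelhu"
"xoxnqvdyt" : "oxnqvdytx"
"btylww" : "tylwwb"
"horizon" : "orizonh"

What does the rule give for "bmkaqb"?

mkaqbb

Rule — move the first character to the end.
"bmkaqb" → "mkaqbb".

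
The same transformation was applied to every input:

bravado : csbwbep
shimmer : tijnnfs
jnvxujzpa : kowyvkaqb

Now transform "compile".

dpnqjmf

Looking at the pairs, the operation is to shift every letter 1 place forward in the alphabet (wrapping around).
"compile" → "dpnqjmf".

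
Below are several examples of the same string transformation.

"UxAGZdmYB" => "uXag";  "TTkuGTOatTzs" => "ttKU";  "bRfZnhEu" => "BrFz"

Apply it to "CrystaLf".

cRYS

Each output is the input with this applied: flip the case of every letter, then keep only the first 4 characters.
Working it through for "CrystaLf": intermediate "cRYSTAlF", final "cRYS".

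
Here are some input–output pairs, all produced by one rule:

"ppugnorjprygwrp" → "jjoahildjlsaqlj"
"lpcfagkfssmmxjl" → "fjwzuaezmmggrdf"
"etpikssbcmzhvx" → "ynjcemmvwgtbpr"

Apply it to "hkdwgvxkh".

bexqapreb

The rule is to shift every letter 6 places backward in the alphabet (wrapping around).
Doing the same to "hkdwgvxkh": "bexqapreb".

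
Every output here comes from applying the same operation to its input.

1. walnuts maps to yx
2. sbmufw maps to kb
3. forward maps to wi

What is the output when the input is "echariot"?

The transformation: shift every letter 5 places forward in the alphabet (wrapping around), then keep only the last 2 characters.
Applying that to "echariot" gives "ty".

ty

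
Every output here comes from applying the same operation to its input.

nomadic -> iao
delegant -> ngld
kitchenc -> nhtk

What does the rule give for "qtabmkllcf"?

clmaq

The transformation: reverse the string, then keep every other character starting from the second (positions 2nd, 4th, 6th, ...).
Working it through for "qtabmkllcf": intermediate "fcllkmbatq", final "clmaq".
(Check on "nomadic": → "cidamon" → "iao" ✓)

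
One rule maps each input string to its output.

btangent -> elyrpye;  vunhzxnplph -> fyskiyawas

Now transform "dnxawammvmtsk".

Rule — shift every letter 11 places forward in the alphabet (wrapping around), then delete the first character.
Starting from "dnxawammvmtsk": after the first operation, "oyilhlxxgxedv"; after the second, "yilhlxxgxedv".

yilhlxxgxedv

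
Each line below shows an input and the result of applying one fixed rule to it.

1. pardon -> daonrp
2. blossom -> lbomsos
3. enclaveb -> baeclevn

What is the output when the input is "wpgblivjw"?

gbjiplwvw

Rule — sort the characters into alphabetical order, then swap each adjacent pair of characters (1↔2, 3↔4, ...).
On "wpgblivjw": the first step gives "bgijlpvww", and the second then gives "gbjiplwvw".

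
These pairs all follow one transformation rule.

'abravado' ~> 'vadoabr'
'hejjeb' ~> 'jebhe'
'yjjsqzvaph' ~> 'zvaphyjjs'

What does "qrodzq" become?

The rule is to swap the front and back halves of the string, then delete the last character.
Working it through for "qrodzq": intermediate "dzqqro", final "dzqqr".

dzqqr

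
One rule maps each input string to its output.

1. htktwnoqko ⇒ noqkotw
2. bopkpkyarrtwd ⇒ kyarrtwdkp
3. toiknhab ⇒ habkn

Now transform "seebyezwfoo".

The rule is to delete the first 3 characters, then move the first 2 characters to the end (rotate left by 2).
Starting from "seebyezwfoo": after the first operation, "byezwfoo"; after the second, "ezwfooby".
(Check on "htktwnoqko": → "twnoqko" → "noqkotw" ✓)

ezwfooby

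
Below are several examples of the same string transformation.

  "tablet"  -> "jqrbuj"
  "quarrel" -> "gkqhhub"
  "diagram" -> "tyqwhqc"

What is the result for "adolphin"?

qtebfxyd

What's happening: shift every letter 10 places backward in the alphabet (wrapping around).
"adolphin" → "qtebfxyd".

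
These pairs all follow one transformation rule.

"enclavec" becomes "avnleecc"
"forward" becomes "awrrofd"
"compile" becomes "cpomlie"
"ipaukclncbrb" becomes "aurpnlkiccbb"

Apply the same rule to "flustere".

eutsrlfe

The rule is to sort the characters into reverse alphabetical order, then move the last character to the front.
Starting from "flustere": after the first operation, "utsrlfee"; after the second, "eutsrlfe".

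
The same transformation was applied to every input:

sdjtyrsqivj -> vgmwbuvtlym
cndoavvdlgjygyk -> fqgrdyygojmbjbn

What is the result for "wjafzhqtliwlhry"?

Looking at the pairs, the operation is to shift every letter 3 places forward in the alphabet (wrapping around).
"wjafzhqtliwlhry" → "zmdicktwolzokub".

zmdicktwolzokub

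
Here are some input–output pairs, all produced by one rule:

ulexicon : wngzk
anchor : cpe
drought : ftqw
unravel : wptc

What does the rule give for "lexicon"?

ngzk

Each output is the input with this applied: shift every letter 2 places forward in the alphabet (wrapping around), then delete the last 3 characters.
Applying both steps to "lexicon": "ngzkeqp", then "ngzk".
(Check on "anchor": → "cpejqt" → "cpe" ✓)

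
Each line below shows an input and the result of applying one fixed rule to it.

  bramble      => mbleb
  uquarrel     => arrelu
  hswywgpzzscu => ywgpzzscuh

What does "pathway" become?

Looking at the pairs, the operation is to move the first character to the end, then delete the first 2 characters.
"pathway" → "athwayp" → "hwayp".
(Check on "hswywgpzzscu": → "swywgpzzscuh" → "ywgpzzscuh" ✓)

hwayp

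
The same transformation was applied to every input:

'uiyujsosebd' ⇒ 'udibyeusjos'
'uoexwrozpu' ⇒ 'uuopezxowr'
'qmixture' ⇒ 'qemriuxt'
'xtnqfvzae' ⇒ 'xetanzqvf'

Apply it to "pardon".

pnaord

The rule is to take characters alternately from the front and the back (1st, last, 2nd, 2nd-last, ...).
On "pardon" that produces "pnaord".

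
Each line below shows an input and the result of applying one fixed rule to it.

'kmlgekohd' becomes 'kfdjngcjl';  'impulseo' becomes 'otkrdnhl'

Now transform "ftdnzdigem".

cmychfdles

In each case the input is transformed by: shift every letter 1 place backward in the alphabet (wrapping around), then move the first 2 characters to the end (rotate left by 2).
Working it through for "ftdnzdigem": intermediate "escmychfdl", final "cmychfdles".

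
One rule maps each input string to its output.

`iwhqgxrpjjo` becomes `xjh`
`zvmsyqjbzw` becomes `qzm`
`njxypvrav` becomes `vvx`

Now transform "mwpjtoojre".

Each output is the input with this applied: keep one character in every 3, starting at position 3 (positions 3rd, 6th, 9th, ...), then move the first character to the end.
Applying both steps to "mwpjtoojre": "por", then "orp".

orp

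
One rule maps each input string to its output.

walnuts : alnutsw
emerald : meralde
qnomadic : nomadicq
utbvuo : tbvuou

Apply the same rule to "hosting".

Each output is the input with this applied: move the first character to the end.
Doing the same to "hosting": "ostingh".

ostingh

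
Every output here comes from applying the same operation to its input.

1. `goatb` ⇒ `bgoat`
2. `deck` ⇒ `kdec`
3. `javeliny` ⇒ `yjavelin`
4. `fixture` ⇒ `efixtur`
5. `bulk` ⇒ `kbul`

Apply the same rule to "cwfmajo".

ocwfmaj

The rule is to move the last character to the front.
So "cwfmajo" becomes "ocwfmaj".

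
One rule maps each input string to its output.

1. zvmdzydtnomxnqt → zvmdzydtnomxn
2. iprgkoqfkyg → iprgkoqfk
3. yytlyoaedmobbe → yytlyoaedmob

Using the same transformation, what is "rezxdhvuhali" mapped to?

rezxdhvuha

What's happening: delete the last 2 characters.
For "rezxdhvuhali" the result is "rezxdhvuha".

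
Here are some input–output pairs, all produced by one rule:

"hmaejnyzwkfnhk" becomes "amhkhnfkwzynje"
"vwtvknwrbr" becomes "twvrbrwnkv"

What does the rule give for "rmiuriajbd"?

Each output is the input with this applied: reverse the string, then move the last 3 characters to the front (rotate right by 3).
Applying both steps to "rmiuriajbd": "dbjairuimr", then "imrdbjairu".

imrdbjairu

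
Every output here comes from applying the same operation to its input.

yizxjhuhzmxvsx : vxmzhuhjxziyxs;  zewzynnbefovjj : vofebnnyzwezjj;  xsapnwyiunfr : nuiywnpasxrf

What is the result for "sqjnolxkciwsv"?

Looking at the pairs, the operation is to reverse the string, then move the first 2 characters to the end (rotate left by 2).
On "sqjnolxkciwsv": the first step gives "vswickxlonjqs", and the second then gives "wickxlonjqsvs".

wickxlonjqsvs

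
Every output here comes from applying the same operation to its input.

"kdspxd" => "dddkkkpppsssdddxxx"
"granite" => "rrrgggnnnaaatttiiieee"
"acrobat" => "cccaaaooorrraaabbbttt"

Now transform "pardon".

The pattern: swap each adjacent pair of characters (1↔2, 3↔4, ...), then repeat every character 3 times.
Working it through for "pardon": intermediate "apdrno", final "aaapppdddrrrnnnooo".
(Check on "granite": → "rgnatie" → "rrrgggnnnaaatttiiieee" ✓)

aaapppdddrrrnnnooo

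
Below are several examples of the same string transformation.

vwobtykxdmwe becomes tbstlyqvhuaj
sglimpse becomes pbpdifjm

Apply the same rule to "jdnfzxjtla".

Rule — shift every letter 3 places backward in the alphabet (wrapping around), then move the last 2 characters to the front (rotate right by 2).
"jdnfzxjtla" → "gakcwugqix" → "ixgakcwugq".

ixgakcwugq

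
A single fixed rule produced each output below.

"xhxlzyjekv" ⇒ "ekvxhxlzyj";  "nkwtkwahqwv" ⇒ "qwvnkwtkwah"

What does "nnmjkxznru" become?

Looking at the pairs, the operation is to move the last 3 characters to the front (rotate right by 3).
Doing the same to "nnmjkxznru": "nrunnmjkxz".

nrunnmjkxz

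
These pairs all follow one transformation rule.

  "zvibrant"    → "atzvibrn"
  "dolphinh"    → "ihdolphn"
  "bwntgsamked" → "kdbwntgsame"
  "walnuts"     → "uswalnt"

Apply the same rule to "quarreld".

edquarrl

The pattern: move the last 2 characters to the front (rotate right by 2), then swap the first and last characters.
On "quarreld": the first step gives "ldquarre", and the second then gives "edquarrl".
(Check on "walnuts": → "tswalnu" → "uswalnt" ✓)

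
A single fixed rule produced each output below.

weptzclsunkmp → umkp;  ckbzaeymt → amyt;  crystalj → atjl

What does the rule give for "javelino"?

ilon

In each case the input is transformed by: swap each adjacent pair of characters (1↔2, 3↔4, ...), then keep only the last 4 characters.
"javelino" → "ajevilon" → "ilon".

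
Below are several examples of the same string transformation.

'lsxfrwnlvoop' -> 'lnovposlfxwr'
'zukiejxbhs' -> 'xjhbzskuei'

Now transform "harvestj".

sejtahvr

The transformation: swap the front and back halves of the string, then swap each adjacent pair of characters (1↔2, 3↔4, ...).
Starting from "harvestj": after the first operation, "estjharv"; after the second, "sejtahvr".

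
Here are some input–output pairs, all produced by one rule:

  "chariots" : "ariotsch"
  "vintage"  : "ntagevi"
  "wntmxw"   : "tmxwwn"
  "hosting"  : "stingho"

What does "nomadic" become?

madicno

The pattern: move the first 2 characters to the end (rotate left by 2).
Doing the same to "nomadic": "madicno".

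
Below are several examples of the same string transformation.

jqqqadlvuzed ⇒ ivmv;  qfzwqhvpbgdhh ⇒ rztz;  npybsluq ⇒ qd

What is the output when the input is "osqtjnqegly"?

ify

The pattern: shift every letter 8 places backward in the alphabet (wrapping around), then keep one character in every 3, starting at position 3 (positions 3rd, 6th, 9th, ...).
Starting from "osqtjnqegly": after the first operation, "gkilbfiwydq"; after the second, "ify".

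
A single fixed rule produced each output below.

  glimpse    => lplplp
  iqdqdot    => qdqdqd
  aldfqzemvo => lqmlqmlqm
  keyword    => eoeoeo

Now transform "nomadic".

The pattern: keep one character in every 3, starting at position 2 (positions 2nd, 5th, 8th, ...), then write the whole string 3 times in a row.
For "nomadic" the result is "ododod".

ododod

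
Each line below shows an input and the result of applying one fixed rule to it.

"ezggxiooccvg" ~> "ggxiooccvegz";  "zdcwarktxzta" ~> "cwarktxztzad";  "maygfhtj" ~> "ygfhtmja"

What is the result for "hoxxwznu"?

The transformation: swap the first and last characters, then move the first 2 characters to the end (rotate left by 2).
Working it through for "hoxxwznu": intermediate "uoxxwznh", final "xxwznhuo".

xxwznhuo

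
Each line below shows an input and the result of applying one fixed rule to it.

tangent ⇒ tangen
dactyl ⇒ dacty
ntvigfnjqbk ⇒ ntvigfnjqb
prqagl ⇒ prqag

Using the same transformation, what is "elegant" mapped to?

The transformation: delete the last character.
Applying that to "elegant" gives "elegan".

elegan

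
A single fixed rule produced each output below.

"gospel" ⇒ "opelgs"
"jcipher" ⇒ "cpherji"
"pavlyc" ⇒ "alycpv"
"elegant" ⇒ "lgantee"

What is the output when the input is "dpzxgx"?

pxgxdz

In each case the input is transformed by: move the first 2 characters to the end (rotate left by 2), then swap the first and last characters.
For "dpzxgx" the result is "pxgxdz".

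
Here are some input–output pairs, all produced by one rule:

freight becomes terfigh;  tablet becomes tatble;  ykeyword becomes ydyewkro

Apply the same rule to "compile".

pcoemil

Each output is the input with this applied: sort the characters into reverse alphabetical order, then take characters alternately from the front and the back (1st, last, 2nd, 2nd-last, ...).
Applying both steps to "compile": "pomliec", then "pcoemil".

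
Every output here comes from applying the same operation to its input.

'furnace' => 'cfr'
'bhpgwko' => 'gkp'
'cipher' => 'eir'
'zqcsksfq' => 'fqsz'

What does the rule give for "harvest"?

ert

In each case the input is transformed by: sort the characters into alphabetical order, then keep every other character starting from the second (positions 2nd, 4th, 6th, ...).
On "harvest": the first step gives "aehrstv", and the second then gives "ert".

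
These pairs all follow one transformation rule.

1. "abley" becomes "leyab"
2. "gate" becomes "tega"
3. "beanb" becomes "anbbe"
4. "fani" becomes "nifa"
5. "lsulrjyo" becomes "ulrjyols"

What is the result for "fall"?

Looking at the pairs, the operation is to move the first 2 characters to the end (rotate left by 2).
Applying that to "fall" gives "llfa".

llfa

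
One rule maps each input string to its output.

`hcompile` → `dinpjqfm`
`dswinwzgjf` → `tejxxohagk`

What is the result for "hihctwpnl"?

Looking at the pairs, the operation is to swap each adjacent pair of characters (1↔2, 3↔4, ...), then shift every letter 1 place forward in the alphabet (wrapping around).
"hihctwpnl" → "ihchwtnpl" → "jidixuoqm".

jidixuoqm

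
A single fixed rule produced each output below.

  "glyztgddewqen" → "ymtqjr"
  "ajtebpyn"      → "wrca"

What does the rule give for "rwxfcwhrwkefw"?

The rule is to shift every letter 13 places forward in the alphabet (wrapping around) — i.e. ROT13, then keep every other character starting from the second (positions 2nd, 4th, 6th, ...).
Applying both steps to "rwxfcwhrwkefw": "ejkspjuejxrsj", then "jsjexs".

jsjexs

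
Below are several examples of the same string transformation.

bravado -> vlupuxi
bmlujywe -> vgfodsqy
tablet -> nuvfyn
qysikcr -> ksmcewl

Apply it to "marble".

gulvfy

Rule — shift every letter 6 places backward in the alphabet (wrapping around).
For "marble" the result is "gulvfy".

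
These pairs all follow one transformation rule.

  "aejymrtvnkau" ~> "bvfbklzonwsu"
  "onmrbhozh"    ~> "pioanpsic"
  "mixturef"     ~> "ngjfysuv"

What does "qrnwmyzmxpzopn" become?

rosqopxanqzyan

Each output is the input with this applied: shift every letter 1 place forward in the alphabet (wrapping around), then take characters alternately from the front and the back (1st, last, 2nd, 2nd-last, ...).
Starting from "qrnwmyzmxpzopn": after the first operation, "rsoxnzanyqapqo"; after the second, "rosqopxanqzyan".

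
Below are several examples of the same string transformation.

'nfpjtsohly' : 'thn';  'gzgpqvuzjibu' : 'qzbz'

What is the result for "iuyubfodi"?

The rule is to move the first 3 characters to the end (rotate left by 3), then keep one character in every 3, starting at position 2 (positions 2nd, 5th, 8th, ...).
Working it through for "iuyubfodi": intermediate "ubfodiiuy", final "bdu".

bdu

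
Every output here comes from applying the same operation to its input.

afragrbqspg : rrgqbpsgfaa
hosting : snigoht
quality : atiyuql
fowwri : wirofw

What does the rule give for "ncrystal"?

Looking at the pairs, the operation is to swap each adjacent pair of characters (1↔2, 3↔4, ...), then move the first 3 characters to the end (rotate left by 3).
For "ncrystal", step one produces "cnyrtsla"; step two turns that into "rtslacny".
(Check on "quality": → "uqlatiy" → "atiyuql" ✓)

rtslacny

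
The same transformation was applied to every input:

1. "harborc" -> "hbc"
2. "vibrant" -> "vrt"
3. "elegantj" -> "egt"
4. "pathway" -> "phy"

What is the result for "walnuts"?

Rule — keep one character in every 3, starting at position 1 (positions 1st, 4th, 7th, ...).
For "walnuts" the result is "wns".

wns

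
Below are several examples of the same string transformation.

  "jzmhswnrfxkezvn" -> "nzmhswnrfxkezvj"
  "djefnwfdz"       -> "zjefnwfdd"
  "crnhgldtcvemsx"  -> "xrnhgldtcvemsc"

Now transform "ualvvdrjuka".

The pattern: swap the first and last characters.
Applying that to "ualvvdrjuka" gives "aalvvdrjuku".

aalvvdrjuku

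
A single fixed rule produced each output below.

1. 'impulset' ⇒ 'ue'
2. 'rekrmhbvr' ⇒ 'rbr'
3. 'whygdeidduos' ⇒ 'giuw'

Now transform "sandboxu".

Looking at the pairs, the operation is to move the first character to the end, then keep one character in every 3, starting at position 3 (positions 3rd, 6th, 9th, ...).
"sandboxu" → "dx".

dx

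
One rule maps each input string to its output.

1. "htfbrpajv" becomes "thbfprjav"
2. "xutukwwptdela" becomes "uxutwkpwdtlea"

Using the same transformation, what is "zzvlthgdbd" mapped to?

zzlvhtdgdb

Rule — swap each adjacent pair of characters (1↔2, 3↔4, ...).
For "zzvlthgdbd" the result is "zzlvhtdgdb".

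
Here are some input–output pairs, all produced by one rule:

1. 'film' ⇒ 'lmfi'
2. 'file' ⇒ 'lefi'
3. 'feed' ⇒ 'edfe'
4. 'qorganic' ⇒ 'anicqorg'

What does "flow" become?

owfl

What's happening: swap the front and back halves of the string.
"flow" → "owfl".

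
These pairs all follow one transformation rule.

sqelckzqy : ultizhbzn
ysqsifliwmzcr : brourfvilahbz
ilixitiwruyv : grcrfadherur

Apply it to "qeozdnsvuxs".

imwbedgbznx

Looking at the pairs, the operation is to move the first 3 characters to the end (rotate left by 3), then shift every letter 9 places forward in the alphabet (wrapping around).
"qeozdnsvuxs" → "zdnsvuxsqeo" → "imwbedgbznx".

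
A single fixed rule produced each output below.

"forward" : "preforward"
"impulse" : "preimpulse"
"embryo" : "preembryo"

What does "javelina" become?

The transformation: prepend "pre".
On "javelina" that produces "prejavelina".

prejavelina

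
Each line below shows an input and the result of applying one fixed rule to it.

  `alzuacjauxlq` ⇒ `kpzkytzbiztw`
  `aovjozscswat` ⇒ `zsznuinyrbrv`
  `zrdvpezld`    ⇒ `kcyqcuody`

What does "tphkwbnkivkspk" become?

What's happening: move the last 2 characters to the front (rotate right by 2), then shift every letter 1 place backward in the alphabet (wrapping around).
"tphkwbnkivkspk" → "pktphkwbnkivks" → "ojsogjvamjhujr".

ojsogjvamjhujr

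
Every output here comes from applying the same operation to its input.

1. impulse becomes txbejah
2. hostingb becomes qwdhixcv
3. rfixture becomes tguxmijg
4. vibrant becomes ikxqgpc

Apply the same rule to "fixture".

tuxmijg

Rule — shift every letter 11 places backward in the alphabet (wrapping around), then move the last character to the front.
Starting from "fixture": after the first operation, "uxmijgt"; after the second, "tuxmijg".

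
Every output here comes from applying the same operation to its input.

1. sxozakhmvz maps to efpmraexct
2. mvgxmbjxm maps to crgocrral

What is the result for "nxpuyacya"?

zdfhdfscu

Looking at the pairs, the operation is to shift every letter 5 places forward in the alphabet (wrapping around), then move the first 3 characters to the end (rotate left by 3).
Starting from "nxpuyacya": after the first operation, "scuzdfhdf"; after the second, "zdfhdfscu".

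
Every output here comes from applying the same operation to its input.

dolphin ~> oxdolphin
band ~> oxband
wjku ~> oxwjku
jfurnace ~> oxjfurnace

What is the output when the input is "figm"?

oxfigm

Rule — prepend "ox".
Applying that to "figm" gives "oxfigm".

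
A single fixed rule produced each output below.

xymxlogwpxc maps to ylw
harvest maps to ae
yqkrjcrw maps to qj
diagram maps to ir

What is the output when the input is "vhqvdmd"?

The rule is to move the last character to the front, then keep one character in every 3, starting at position 3 (positions 3rd, 6th, 9th, ...).
Starting from "vhqvdmd": after the first operation, "dvhqvdm"; after the second, "hd".

hd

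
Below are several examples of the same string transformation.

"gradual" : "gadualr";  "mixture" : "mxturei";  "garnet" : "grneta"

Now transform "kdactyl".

Looking at the pairs, the operation is to move the first character to the end, then swap the first and last characters.
So "kdactyl" becomes "kactyld".

kactyld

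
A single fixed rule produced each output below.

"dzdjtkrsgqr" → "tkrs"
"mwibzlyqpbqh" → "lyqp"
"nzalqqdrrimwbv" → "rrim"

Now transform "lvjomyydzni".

myyd

The transformation: move the last 3 characters to the front (rotate right by 3), then keep only the last 4 characters.
For "lvjomyydzni", step one produces "znilvjomyyd"; step two turns that into "myyd".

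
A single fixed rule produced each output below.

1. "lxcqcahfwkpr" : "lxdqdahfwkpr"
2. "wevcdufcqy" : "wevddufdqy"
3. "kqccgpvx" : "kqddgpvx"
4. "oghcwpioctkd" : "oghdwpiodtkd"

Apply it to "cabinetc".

Looking at the pairs, the operation is to replace every "c" with "d".
Applying that to "cabinetc" gives "dabinetd".

dabinetd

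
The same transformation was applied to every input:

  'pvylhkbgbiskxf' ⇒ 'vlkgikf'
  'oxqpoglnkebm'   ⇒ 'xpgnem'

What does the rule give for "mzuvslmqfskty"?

Rule — keep every other character starting from the second (positions 2nd, 4th, 6th, ...).
Applying that to "mzuvslmqfskty" gives "zvlqst".

zvlqst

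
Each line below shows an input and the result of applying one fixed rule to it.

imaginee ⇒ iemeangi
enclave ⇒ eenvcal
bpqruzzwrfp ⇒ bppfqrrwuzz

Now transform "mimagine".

In each case the input is transformed by: take characters alternately from the front and the back (1st, last, 2nd, 2nd-last, ...).
For "mimagine" the result is "meinmiag".

meinmiag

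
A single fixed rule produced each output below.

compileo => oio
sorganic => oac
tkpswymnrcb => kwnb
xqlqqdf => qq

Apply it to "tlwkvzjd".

What's happening: keep one character in every 3, starting at position 2 (positions 2nd, 5th, 8th, ...).
Doing the same to "tlwkvzjd": "lvd".

lvd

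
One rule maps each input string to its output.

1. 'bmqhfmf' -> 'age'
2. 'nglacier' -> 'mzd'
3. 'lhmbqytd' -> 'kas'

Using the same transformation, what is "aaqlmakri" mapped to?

zkj

Rule — keep one character in every 3, starting at position 1 (positions 1st, 4th, 7th, ...), then shift every letter 1 place backward in the alphabet (wrapping around).
On "aaqlmakri" that produces "zkj".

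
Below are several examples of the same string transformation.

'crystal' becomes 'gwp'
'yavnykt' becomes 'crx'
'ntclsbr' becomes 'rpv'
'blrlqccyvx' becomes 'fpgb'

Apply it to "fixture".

The pattern: shift every letter 4 places forward in the alphabet (wrapping around), then keep one character in every 3, starting at position 1 (positions 1st, 4th, 7th, ...).
Working it through for "fixture": intermediate "jmbxyvi", final "jxi".

jxi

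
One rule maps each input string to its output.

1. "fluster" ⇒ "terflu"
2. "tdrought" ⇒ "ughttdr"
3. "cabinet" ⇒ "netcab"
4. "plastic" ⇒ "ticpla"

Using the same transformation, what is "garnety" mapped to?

Rule — move the first 3 characters to the end (rotate left by 3), then delete the first character.
"garnety" → "netygar" → "etygar".
(Check on "cabinet": → "inetcab" → "netcab" ✓)

etygar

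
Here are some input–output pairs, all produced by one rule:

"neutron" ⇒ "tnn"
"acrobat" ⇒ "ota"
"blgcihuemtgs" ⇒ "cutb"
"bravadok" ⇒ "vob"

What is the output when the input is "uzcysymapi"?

ymiu

What's happening: keep one character in every 3, starting at position 1 (positions 1st, 4th, 7th, ...), then move the first character to the end.
Applying both steps to "uzcysymapi": "uymi", then "ymiu".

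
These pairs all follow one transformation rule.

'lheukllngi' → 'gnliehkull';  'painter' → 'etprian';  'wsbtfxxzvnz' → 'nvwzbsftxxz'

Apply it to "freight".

hgfteri

What's happening: move the last 3 characters to the front (rotate right by 3), then swap each adjacent pair of characters (1↔2, 3↔4, ...).
Applying both steps to "freight": "ghtfrei", then "hgfteri".
(Check on "painter": → "terpain" → "etprian" ✓)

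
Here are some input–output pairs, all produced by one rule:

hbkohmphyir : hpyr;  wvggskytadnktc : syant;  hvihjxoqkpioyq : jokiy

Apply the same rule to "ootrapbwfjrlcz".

Each output is the input with this applied: delete the first 3 characters, then keep every other character starting from the second (positions 2nd, 4th, 6th, ...).
"ootrapbwfjrlcz" → "rapbwfjrlcz" → "abfrc".

abfrc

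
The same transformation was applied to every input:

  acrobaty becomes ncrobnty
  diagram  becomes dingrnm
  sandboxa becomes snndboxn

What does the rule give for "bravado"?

brnvndo

Each output is the input with this applied: replace every "a" with "n".
For "bravado" the result is "brnvndo".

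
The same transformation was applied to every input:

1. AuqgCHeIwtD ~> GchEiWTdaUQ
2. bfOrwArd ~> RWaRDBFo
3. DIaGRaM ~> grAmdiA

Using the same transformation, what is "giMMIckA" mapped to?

Each output is the input with this applied: move the first 3 characters to the end (rotate left by 3), then flip the case of every letter.
Applying that to "giMMIckA" gives "miCKaGIm".

miCKaGIm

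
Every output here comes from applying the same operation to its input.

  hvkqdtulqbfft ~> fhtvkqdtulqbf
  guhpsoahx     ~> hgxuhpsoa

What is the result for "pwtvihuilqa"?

qpawtvihuil

In each case the input is transformed by: swap the first and last characters, then move the last 2 characters to the front (rotate right by 2).
"pwtvihuilqa" → "awtvihuilqp" → "qpawtvihuil".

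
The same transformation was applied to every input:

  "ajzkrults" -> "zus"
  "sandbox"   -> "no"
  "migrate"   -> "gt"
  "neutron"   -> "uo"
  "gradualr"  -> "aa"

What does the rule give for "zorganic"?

In each case the input is transformed by: keep one character in every 3, starting at position 3 (positions 3rd, 6th, 9th, ...).
Doing the same to "zorganic": "rn".

rn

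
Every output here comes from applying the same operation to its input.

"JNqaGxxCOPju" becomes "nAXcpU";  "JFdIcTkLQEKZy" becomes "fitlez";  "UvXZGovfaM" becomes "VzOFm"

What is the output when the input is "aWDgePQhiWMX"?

wGpHwx

Rule — flip the case of every letter, then keep every other character starting from the second (positions 2nd, 4th, 6th, ...).
"aWDgePQhiWMX" → "AwdGEpqHIwmx" → "wGpHwx".
(Check on "UvXZGovfaM": → "uVxzgOVFAm" → "VzOFm" ✓)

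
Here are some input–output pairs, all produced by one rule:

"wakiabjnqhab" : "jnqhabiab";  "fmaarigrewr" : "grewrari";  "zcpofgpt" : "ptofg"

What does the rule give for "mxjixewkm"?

Looking at the pairs, the operation is to delete the first 3 characters, then move the first 3 characters to the end (rotate left by 3).
"mxjixewkm" → "ixewkm" → "wkmixe".

wkmixe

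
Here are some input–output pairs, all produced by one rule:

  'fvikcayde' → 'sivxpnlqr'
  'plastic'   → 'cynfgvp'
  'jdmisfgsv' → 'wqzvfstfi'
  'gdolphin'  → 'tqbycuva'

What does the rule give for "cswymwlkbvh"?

pfjlzjyxoiu

The transformation: shift every letter 13 places forward in the alphabet (wrapping around) — i.e. ROT13.
Doing the same to "cswymwlkbvh": "pfjlzjyxoiu".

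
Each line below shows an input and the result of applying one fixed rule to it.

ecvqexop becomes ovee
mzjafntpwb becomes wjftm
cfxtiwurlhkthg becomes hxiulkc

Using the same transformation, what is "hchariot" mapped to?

What's happening: keep every other character starting from the first (positions 1st, 3rd, 5th, ...), then swap the first and last characters.
"hchariot" → "hhro" → "ohrh".

ohrh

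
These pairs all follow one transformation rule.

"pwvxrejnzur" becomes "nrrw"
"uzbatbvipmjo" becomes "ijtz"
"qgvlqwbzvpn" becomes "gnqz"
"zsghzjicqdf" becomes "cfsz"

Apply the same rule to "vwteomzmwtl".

Each output is the input with this applied: keep one character in every 3, starting at position 2 (positions 2nd, 5th, 8th, ...), then sort the characters into alphabetical order.
For "vwteomzmwtl", step one produces "woml"; step two turns that into "lmow".

lmow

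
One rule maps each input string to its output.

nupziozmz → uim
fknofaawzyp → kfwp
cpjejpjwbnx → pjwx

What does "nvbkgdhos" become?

vgo

In each case the input is transformed by: keep one character in every 3, starting at position 2 (positions 2nd, 5th, 8th, ...).
On "nvbkgdhos" that produces "vgo".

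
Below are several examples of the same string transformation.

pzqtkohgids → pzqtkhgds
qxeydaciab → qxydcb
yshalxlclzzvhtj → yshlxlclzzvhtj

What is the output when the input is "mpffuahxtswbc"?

mpffhxtswbc

The transformation: remove every vowel.
So "mpffuahxtswbc" becomes "mpffhxtswbc".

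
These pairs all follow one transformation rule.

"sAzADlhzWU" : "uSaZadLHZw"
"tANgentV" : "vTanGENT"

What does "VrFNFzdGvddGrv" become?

VvRfnfZDgVDDgR

Rule — move the last character to the front, then flip the case of every letter.
Applying both steps to "VrFNFzdGvddGrv": "vVrFNFzdGvddGr", then "VvRfnfZDgVDDgR".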